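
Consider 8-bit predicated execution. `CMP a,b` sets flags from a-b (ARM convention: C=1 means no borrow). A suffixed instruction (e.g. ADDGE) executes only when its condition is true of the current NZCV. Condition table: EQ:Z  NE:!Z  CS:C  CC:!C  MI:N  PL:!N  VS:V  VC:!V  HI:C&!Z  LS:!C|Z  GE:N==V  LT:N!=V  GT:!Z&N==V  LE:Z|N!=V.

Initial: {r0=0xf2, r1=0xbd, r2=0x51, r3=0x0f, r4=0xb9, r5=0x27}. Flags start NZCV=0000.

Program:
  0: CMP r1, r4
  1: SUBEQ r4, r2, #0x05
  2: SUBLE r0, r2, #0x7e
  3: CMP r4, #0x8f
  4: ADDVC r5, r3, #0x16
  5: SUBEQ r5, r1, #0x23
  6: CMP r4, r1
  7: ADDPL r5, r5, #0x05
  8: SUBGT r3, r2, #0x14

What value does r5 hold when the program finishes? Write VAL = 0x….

VAL = 0x25

[0] flags=0010 → (cmp)
[1] flags=0010 EQ?F → skip
[2] flags=0010 LE?F → skip
[3] flags=0010 → (cmp)
[4] flags=0010 VC?T → r5=0x25
[5] flags=0010 EQ?F → skip
[6] flags=1000 → (cmp)
[7] flags=1000 PL?F → skip
[8] flags=1000 GT?F → skip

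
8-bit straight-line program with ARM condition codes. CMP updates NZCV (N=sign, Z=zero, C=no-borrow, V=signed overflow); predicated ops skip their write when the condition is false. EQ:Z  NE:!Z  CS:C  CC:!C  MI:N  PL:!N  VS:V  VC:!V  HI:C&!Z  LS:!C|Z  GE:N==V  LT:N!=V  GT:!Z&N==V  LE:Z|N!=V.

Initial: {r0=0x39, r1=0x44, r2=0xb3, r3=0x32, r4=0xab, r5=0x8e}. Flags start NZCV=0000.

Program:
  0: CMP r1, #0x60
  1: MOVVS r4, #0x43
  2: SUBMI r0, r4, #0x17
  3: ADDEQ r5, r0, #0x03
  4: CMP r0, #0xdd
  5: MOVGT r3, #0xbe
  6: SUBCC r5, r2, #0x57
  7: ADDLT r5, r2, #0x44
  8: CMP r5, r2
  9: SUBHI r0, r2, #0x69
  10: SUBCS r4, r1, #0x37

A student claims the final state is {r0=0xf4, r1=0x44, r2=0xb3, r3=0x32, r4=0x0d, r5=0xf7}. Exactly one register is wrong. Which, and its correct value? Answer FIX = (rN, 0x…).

0: ✓ CMP  NZCV=1000
1: · MOVVS
2: ✓ SUBMI  r0←0x94
3: · ADDEQ
4: ✓ CMP  NZCV=1000
5: · MOVGT
6: ✓ SUBCC  r5←0x5c
7: ✓ ADDLT  r5←0xf7
8: ✓ CMP  NZCV=0010
9: ✓ SUBHI  r0←0x4a
10: ✓ SUBCS  r4←0x0d

FIX = (r0, 0x4a)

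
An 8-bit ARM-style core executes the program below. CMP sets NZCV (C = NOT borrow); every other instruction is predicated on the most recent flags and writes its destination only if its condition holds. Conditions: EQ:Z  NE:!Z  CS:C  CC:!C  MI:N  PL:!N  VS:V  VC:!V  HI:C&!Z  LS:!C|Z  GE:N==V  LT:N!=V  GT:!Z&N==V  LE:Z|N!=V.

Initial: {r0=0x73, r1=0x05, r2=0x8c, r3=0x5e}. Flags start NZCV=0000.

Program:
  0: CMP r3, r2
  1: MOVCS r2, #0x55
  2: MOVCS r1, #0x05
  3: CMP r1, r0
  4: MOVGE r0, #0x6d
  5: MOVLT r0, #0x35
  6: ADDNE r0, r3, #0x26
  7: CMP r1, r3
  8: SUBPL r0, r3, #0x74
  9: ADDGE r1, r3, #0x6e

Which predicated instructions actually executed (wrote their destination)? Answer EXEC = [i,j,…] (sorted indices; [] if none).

0: ✓ CMP  NZCV=1001
1: · MOVCS
2: · MOVCS
3: ✓ CMP  NZCV=1000
4: · MOVGE
5: ✓ MOVLT  r0←0x35
6: ✓ ADDNE  r0←0x84
7: ✓ CMP  NZCV=1000
8: · SUBPL
9: · ADDGE

EXEC = [5,6]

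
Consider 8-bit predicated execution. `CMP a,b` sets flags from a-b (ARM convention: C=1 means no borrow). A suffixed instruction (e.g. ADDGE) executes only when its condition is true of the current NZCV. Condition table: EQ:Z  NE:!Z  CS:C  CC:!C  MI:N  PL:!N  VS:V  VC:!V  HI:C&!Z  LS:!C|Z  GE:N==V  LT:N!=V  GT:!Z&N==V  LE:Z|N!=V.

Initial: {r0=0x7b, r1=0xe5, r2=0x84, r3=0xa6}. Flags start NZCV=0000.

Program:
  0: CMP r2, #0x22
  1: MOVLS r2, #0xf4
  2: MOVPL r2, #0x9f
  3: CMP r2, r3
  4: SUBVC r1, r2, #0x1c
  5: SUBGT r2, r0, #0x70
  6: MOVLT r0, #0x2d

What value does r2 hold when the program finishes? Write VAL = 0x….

VAL = 0x9f

[0] flags=0011 → (cmp)
[1] flags=0011 LS?F → skip
[2] flags=0011 PL?T → r2=0x9f
[3] flags=1000 → (cmp)
[4] flags=1000 VC?T → r1=0x83
[5] flags=1000 GT?F → skip
[6] flags=1000 LT?T → r0=0x2d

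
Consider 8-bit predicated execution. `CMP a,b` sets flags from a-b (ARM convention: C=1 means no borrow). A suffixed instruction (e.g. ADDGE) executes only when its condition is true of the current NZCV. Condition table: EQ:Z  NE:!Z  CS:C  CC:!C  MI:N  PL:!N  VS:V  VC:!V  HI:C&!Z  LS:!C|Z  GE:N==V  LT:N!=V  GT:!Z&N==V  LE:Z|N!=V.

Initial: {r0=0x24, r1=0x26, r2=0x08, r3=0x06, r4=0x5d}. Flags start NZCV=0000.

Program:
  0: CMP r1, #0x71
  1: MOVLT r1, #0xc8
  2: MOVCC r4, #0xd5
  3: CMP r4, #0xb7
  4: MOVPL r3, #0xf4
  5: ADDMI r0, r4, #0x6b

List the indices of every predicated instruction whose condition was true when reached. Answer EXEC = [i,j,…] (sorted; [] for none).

EXEC = [1,2,4]

0: ✓ CMP  NZCV=1000
1: ✓ MOVLT  r1←0xc8
2: ✓ MOVCC  r4←0xd5
3: ✓ CMP  NZCV=0010
4: ✓ MOVPL  r3←0xf4
5: · ADDMI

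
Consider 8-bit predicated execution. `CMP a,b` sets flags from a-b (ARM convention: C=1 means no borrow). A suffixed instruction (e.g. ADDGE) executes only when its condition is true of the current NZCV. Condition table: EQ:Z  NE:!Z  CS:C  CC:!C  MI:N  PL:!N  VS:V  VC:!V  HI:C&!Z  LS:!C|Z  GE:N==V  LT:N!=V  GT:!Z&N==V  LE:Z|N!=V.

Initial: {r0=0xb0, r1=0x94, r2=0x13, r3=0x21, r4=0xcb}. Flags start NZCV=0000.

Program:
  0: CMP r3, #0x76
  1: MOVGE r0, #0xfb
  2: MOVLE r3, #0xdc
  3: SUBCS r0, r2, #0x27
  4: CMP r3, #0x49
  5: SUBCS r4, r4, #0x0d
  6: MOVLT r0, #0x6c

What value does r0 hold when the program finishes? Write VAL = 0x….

[0] flags=1000 → (cmp)
[1] flags=1000 GE?F → skip
[2] flags=1000 LE?T → r3=0xdc
[3] flags=1000 CS?F → skip
[4] flags=1010 → (cmp)
[5] flags=1010 CS?T → r4=0xbe
[6] flags=1010 LT?T → r0=0x6c

VAL = 0x6c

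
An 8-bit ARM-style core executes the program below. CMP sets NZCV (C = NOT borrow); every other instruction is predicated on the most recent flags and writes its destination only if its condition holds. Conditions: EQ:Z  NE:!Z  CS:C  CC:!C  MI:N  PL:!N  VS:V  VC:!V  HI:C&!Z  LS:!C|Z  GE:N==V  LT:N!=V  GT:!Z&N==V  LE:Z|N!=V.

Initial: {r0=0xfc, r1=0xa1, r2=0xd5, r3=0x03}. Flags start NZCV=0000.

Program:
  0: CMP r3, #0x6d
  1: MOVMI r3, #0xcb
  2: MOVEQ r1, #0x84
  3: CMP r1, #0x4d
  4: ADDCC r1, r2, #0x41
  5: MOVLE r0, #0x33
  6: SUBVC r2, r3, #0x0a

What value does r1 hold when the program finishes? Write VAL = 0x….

VAL = 0xa1

0: ✓ CMP  NZCV=1000
1: ✓ MOVMI  r3←0xcb
2: · MOVEQ
3: ✓ CMP  NZCV=0011
4: · ADDCC
5: ✓ MOVLE  r0←0x33
6: · SUBVC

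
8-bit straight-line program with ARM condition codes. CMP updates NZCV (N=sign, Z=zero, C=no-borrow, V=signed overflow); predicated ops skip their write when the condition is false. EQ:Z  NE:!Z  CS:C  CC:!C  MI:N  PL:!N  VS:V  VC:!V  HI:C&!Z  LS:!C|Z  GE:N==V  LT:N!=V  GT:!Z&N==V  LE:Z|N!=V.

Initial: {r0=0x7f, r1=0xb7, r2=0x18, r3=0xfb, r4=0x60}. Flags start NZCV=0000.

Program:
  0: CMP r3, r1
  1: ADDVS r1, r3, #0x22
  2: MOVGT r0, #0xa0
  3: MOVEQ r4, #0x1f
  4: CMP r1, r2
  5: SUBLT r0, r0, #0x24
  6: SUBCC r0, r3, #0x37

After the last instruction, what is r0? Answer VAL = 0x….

VAL = 0x7c

[0] flags=0010 → (cmp)
[1] flags=0010 VS?F → skip
[2] flags=0010 GT?T → r0=0xa0
[3] flags=0010 EQ?F → skip
[4] flags=1010 → (cmp)
[5] flags=1010 LT?T → r0=0x7c
[6] flags=1010 CC?F → skip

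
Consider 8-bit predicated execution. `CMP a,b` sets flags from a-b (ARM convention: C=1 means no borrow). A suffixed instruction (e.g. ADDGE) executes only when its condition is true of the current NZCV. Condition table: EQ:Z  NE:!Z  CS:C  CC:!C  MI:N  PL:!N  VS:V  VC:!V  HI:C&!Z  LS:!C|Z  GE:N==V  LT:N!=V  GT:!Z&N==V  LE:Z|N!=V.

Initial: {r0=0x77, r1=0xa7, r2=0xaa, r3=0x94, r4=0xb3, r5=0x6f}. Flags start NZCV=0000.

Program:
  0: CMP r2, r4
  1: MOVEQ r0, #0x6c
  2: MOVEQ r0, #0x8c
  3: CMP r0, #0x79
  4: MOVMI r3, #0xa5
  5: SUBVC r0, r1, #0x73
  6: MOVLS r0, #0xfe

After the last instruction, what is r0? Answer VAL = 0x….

VAL = 0xfe

0: ✓ CMP  NZCV=1000
1: · MOVEQ
2: · MOVEQ
3: ✓ CMP  NZCV=1000
4: ✓ MOVMI  r3←0xa5
5: ✓ SUBVC  r0←0x34
6: ✓ MOVLS  r0←0xfe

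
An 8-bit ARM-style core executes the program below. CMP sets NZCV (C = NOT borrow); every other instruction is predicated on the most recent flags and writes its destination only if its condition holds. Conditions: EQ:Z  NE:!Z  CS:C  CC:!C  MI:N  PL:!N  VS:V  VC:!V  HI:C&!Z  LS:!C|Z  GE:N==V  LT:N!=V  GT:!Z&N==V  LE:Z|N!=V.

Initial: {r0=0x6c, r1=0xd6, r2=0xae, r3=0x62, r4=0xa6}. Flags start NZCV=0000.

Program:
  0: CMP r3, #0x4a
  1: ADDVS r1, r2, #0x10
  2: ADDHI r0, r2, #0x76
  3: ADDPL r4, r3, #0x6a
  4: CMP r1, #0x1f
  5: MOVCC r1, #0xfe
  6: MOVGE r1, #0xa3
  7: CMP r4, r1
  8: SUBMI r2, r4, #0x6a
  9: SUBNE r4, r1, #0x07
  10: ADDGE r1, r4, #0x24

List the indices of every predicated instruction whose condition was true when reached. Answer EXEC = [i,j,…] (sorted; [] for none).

0: ✓ CMP  NZCV=0010
1: · ADDVS
2: ✓ ADDHI  r0←0x24
3: ✓ ADDPL  r4←0xcc
4: ✓ CMP  NZCV=1010
5: · MOVCC
6: · MOVGE
7: ✓ CMP  NZCV=1000
8: ✓ SUBMI  r2←0x62
9: ✓ SUBNE  r4←0xcf
10: · ADDGE

EXEC = [2,3,8,9]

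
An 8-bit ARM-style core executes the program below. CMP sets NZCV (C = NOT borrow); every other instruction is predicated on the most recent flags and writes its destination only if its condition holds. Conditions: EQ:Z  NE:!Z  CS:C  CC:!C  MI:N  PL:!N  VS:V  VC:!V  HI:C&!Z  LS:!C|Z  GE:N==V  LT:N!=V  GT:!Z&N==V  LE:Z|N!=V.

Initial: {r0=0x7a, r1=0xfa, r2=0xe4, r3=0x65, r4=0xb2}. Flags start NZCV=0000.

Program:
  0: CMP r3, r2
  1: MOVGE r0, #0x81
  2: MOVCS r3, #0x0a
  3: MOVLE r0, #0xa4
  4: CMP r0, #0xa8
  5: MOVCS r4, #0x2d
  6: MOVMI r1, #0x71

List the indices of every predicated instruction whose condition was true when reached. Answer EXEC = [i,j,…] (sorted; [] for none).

[0] flags=1001 → (cmp)
[1] flags=1001 GE?T → r0=0x81
[2] flags=1001 CS?F → skip
[3] flags=1001 LE?F → skip
[4] flags=1000 → (cmp)
[5] flags=1000 CS?F → skip
[6] flags=1000 MI?T → r1=0x71

EXEC = [1,6]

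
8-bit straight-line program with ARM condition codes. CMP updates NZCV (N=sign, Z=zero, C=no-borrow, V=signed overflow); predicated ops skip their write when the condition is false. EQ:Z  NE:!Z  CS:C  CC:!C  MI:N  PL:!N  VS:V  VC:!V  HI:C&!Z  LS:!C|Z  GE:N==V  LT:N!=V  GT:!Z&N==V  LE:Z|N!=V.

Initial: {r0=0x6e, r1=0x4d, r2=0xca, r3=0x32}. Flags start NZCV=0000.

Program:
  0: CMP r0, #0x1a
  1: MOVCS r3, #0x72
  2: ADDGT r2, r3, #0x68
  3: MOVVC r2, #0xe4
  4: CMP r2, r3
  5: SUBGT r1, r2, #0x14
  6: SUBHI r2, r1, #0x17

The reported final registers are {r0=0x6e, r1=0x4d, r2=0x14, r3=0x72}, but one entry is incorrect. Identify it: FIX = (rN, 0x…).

FIX = (r2, 0x36)

[0] flags=0010 → (cmp)
[1] flags=0010 CS?T → r3=0x72
[2] flags=0010 GT?T → r2=0xda
[3] flags=0010 VC?T → r2=0xe4
[4] flags=0011 → (cmp)
[5] flags=0011 GT?F → skip
[6] flags=0011 HI?T → r2=0x36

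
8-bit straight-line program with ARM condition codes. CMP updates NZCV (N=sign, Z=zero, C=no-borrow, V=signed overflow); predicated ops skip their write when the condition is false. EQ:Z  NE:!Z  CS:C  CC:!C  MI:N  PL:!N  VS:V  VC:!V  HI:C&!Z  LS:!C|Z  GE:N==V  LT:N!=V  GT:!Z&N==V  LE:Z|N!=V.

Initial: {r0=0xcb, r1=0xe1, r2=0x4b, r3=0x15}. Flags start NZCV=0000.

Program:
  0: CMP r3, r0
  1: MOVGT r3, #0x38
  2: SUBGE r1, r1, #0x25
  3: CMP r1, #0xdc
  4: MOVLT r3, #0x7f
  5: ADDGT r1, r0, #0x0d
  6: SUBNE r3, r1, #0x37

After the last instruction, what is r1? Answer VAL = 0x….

[0] flags=0000 → (cmp)
[1] flags=0000 GT?T → r3=0x38
[2] flags=0000 GE?T → r1=0xbc
[3] flags=1000 → (cmp)
[4] flags=1000 LT?T → r3=0x7f
[5] flags=1000 GT?F → skip
[6] flags=1000 NE?T → r3=0x85

VAL = 0xbc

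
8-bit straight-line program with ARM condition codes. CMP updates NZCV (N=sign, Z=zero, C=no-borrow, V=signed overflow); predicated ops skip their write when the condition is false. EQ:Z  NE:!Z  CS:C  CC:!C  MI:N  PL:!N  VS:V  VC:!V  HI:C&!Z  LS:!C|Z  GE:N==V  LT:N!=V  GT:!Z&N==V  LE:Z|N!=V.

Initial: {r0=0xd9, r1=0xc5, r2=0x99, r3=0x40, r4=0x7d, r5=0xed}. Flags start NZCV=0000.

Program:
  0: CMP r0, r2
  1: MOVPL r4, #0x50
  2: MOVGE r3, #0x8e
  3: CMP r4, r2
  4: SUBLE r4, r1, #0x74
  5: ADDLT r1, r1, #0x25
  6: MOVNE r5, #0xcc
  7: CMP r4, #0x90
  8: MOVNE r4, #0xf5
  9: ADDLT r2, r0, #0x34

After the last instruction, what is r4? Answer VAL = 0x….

[0] flags=0010 → (cmp)
[1] flags=0010 PL?T → r4=0x50
[2] flags=0010 GE?T → r3=0x8e
[3] flags=1001 → (cmp)
[4] flags=1001 LE?F → skip
[5] flags=1001 LT?F → skip
[6] flags=1001 NE?T → r5=0xcc
[7] flags=1001 → (cmp)
[8] flags=1001 NE?T → r4=0xf5
[9] flags=1001 LT?F → skip

VAL = 0xf5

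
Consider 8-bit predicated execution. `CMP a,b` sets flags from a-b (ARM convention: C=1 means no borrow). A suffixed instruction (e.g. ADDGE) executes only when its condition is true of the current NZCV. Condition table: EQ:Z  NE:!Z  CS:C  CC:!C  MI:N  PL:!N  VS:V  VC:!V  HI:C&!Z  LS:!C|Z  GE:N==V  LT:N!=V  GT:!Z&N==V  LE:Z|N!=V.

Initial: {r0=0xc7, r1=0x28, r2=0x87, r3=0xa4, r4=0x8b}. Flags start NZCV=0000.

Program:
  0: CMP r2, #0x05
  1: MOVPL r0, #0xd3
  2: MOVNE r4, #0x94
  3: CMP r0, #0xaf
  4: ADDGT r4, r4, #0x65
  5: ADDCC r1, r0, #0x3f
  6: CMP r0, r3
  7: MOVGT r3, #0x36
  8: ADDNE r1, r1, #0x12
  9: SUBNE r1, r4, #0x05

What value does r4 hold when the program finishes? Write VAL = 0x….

0: ✓ CMP  NZCV=1010
1: · MOVPL
2: ✓ MOVNE  r4←0x94
3: ✓ CMP  NZCV=0010
4: ✓ ADDGT  r4←0xf9
5: · ADDCC
6: ✓ CMP  NZCV=0010
7: ✓ MOVGT  r3←0x36
8: ✓ ADDNE  r1←0x3a
9: ✓ SUBNE  r1←0xf4

VAL = 0xf9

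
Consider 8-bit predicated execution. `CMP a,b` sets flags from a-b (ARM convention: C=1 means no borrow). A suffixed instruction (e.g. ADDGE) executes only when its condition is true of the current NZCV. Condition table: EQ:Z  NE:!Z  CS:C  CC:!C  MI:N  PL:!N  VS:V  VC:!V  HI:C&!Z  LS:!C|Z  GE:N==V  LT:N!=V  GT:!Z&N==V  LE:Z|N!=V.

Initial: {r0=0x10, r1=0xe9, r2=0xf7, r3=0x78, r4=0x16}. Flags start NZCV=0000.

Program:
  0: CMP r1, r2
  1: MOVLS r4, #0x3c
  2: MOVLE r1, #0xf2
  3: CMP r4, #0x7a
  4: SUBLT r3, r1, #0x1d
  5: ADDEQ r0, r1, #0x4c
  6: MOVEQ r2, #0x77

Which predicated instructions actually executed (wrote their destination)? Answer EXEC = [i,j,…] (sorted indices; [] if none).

[0] flags=1000 → (cmp)
[1] flags=1000 LS?T → r4=0x3c
[2] flags=1000 LE?T → r1=0xf2
[3] flags=1000 → (cmp)
[4] flags=1000 LT?T → r3=0xd5
[5] flags=1000 EQ?F → skip
[6] flags=1000 EQ?F → skip

EXEC = [1,2,4]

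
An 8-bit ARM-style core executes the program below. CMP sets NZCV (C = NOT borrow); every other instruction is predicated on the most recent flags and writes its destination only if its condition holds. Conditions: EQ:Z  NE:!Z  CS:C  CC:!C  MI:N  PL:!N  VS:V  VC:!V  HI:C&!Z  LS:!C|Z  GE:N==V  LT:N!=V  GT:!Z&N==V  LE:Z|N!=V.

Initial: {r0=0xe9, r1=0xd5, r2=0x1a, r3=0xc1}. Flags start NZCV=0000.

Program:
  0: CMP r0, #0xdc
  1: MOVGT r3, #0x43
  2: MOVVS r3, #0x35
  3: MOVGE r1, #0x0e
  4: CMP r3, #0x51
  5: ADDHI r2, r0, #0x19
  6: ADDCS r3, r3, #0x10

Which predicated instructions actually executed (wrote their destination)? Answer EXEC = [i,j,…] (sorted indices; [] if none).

EXEC = [1,3]

0: ✓ CMP  NZCV=0010
1: ✓ MOVGT  r3←0x43
2: · MOVVS
3: ✓ MOVGE  r1←0x0e
4: ✓ CMP  NZCV=1000
5: · ADDHI
6: · ADDCS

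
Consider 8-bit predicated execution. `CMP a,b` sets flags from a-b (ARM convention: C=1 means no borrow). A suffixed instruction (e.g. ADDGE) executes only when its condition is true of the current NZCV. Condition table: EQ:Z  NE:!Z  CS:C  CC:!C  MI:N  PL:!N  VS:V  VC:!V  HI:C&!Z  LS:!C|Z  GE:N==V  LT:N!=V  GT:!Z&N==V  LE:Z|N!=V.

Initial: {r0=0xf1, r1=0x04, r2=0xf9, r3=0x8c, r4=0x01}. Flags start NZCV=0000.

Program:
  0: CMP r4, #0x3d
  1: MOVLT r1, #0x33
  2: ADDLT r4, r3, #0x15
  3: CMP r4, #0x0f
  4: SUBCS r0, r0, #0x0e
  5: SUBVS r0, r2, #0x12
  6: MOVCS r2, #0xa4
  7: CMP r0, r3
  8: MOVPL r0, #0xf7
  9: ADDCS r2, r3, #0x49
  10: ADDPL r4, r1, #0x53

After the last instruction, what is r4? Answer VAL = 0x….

VAL = 0x86

0: ✓ CMP  NZCV=1000
1: ✓ MOVLT  r1←0x33
2: ✓ ADDLT  r4←0xa1
3: ✓ CMP  NZCV=1010
4: ✓ SUBCS  r0←0xe3
5: · SUBVS
6: ✓ MOVCS  r2←0xa4
7: ✓ CMP  NZCV=0010
8: ✓ MOVPL  r0←0xf7
9: ✓ ADDCS  r2←0xd5
10: ✓ ADDPL  r4←0x86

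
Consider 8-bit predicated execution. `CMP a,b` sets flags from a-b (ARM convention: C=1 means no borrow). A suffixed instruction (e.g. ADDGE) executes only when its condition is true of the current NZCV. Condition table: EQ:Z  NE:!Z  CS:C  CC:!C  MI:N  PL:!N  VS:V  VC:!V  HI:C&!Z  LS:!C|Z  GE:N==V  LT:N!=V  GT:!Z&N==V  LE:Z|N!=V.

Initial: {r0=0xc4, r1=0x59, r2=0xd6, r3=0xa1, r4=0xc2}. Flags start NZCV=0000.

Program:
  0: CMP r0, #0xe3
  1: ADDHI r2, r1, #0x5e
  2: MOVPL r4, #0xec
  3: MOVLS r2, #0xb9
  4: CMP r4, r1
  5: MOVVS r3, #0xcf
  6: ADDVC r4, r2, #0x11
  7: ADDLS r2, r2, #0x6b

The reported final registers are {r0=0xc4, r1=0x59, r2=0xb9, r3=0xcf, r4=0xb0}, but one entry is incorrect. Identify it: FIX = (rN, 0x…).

0: ✓ CMP  NZCV=1000
1: · ADDHI
2: · MOVPL
3: ✓ MOVLS  r2←0xb9
4: ✓ CMP  NZCV=0011
5: ✓ MOVVS  r3←0xcf
6: · ADDVC
7: · ADDLS

FIX = (r4, 0xc2)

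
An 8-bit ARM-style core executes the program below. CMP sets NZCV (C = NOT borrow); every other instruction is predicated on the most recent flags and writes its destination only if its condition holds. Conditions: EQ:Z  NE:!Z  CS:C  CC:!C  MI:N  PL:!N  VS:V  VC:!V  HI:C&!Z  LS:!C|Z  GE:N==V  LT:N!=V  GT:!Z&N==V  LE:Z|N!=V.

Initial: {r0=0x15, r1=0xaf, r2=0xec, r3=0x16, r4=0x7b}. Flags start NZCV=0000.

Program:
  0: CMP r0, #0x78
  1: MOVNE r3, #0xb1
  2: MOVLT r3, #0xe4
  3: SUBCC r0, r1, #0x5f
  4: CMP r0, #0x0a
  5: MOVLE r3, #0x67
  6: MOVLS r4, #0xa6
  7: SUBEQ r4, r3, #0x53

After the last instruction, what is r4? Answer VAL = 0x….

VAL = 0x7b

0: ✓ CMP  NZCV=1000
1: ✓ MOVNE  r3←0xb1
2: ✓ MOVLT  r3←0xe4
3: ✓ SUBCC  r0←0x50
4: ✓ CMP  NZCV=0010
5: · MOVLE
6: · MOVLS
7: · SUBEQ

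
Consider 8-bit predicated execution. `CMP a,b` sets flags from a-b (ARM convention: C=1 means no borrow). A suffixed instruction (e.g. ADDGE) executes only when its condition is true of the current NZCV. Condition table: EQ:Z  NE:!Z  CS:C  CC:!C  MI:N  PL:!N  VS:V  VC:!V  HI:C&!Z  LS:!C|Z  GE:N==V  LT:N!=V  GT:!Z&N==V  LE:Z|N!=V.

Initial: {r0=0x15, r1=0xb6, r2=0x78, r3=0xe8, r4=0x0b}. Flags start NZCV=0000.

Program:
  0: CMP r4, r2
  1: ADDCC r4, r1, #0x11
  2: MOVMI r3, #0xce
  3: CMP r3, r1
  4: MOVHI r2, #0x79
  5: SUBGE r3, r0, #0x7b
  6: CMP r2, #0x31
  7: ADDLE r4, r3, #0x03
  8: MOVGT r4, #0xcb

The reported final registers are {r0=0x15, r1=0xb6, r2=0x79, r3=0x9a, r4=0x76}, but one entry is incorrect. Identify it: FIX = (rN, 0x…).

FIX = (r4, 0xcb)

[0] flags=1000 → (cmp)
[1] flags=1000 CC?T → r4=0xc7
[2] flags=1000 MI?T → r3=0xce
[3] flags=0010 → (cmp)
[4] flags=0010 HI?T → r2=0x79
[5] flags=0010 GE?T → r3=0x9a
[6] flags=0010 → (cmp)
[7] flags=0010 LE?F → skip
[8] flags=0010 GT?T → r4=0xcb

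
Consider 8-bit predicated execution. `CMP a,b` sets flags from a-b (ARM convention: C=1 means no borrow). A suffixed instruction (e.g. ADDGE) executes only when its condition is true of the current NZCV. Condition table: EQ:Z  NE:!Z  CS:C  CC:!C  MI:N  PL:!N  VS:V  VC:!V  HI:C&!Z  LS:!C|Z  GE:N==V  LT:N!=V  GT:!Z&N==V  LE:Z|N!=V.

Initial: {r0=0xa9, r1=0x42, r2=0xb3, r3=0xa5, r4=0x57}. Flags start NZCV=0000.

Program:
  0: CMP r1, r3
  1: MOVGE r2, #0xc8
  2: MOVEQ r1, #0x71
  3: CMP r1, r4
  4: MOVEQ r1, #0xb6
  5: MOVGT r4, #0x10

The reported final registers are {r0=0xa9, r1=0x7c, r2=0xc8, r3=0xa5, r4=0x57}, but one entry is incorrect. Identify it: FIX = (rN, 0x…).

FIX = (r1, 0x42)

0: ✓ CMP  NZCV=1001
1: ✓ MOVGE  r2←0xc8
2: · MOVEQ
3: ✓ CMP  NZCV=1000
4: · MOVEQ
5: · MOVGT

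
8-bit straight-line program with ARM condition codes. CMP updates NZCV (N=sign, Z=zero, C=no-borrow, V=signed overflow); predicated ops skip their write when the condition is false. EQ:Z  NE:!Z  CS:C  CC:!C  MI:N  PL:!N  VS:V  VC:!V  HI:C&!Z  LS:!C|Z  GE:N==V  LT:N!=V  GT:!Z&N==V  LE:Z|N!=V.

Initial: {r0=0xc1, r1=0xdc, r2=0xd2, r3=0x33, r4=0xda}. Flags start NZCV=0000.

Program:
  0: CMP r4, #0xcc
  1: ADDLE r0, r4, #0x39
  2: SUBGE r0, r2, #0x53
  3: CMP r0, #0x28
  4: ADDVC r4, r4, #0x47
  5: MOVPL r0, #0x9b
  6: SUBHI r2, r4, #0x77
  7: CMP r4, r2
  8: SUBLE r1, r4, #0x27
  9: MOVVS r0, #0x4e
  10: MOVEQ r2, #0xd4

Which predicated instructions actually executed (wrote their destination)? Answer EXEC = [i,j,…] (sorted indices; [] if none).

0: ✓ CMP  NZCV=0010
1: · ADDLE
2: ✓ SUBGE  r0←0x7f
3: ✓ CMP  NZCV=0010
4: ✓ ADDVC  r4←0x21
5: ✓ MOVPL  r0←0x9b
6: ✓ SUBHI  r2←0xaa
7: ✓ CMP  NZCV=0000
8: · SUBLE
9: · MOVVS
10: · MOVEQ

EXEC = [2,4,5,6]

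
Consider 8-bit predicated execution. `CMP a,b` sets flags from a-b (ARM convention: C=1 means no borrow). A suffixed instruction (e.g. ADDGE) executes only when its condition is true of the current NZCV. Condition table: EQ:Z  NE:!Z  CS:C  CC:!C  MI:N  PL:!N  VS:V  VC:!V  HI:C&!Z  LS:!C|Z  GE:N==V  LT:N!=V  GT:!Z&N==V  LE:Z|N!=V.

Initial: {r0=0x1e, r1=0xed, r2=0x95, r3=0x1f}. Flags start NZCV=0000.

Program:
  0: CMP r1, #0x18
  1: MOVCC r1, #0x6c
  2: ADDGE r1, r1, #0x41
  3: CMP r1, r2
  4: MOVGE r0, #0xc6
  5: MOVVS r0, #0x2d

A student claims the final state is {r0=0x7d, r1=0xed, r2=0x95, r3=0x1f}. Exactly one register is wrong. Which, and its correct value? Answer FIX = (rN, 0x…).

FIX = (r0, 0xc6)

0: ✓ CMP  NZCV=1010
1: · MOVCC
2: · ADDGE
3: ✓ CMP  NZCV=0010
4: ✓ MOVGE  r0←0xc6
5: · MOVVS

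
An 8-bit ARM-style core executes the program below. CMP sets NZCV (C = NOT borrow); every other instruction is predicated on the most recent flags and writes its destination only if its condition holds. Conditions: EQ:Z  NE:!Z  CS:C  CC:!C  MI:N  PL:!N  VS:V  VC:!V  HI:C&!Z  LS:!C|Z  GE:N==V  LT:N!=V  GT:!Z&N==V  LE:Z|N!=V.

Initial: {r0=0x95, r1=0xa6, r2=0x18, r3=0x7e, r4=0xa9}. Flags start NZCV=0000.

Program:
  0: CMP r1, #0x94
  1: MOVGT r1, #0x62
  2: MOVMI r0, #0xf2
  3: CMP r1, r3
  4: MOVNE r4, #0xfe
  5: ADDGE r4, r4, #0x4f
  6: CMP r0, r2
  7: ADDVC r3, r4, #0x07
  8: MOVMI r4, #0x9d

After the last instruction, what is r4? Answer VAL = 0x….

[0] flags=0010 → (cmp)
[1] flags=0010 GT?T → r1=0x62
[2] flags=0010 MI?F → skip
[3] flags=1000 → (cmp)
[4] flags=1000 NE?T → r4=0xfe
[5] flags=1000 GE?F → skip
[6] flags=0011 → (cmp)
[7] flags=0011 VC?F → skip
[8] flags=0011 MI?F → skip

VAL = 0xfe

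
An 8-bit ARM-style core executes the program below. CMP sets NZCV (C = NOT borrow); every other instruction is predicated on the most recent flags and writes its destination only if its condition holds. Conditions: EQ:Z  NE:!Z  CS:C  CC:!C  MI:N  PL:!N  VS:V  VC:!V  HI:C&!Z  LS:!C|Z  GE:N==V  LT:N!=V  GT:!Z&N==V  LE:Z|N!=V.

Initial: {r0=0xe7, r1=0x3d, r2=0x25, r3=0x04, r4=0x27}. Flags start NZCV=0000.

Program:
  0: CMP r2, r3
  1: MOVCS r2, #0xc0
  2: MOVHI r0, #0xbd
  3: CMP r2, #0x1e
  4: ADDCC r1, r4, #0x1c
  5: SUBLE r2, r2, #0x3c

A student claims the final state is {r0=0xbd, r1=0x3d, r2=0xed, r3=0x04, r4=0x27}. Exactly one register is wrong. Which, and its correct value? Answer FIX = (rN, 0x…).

FIX = (r2, 0x84)

0: ✓ CMP  NZCV=0010
1: ✓ MOVCS  r2←0xc0
2: ✓ MOVHI  r0←0xbd
3: ✓ CMP  NZCV=1010
4: · ADDCC
5: ✓ SUBLE  r2←0x84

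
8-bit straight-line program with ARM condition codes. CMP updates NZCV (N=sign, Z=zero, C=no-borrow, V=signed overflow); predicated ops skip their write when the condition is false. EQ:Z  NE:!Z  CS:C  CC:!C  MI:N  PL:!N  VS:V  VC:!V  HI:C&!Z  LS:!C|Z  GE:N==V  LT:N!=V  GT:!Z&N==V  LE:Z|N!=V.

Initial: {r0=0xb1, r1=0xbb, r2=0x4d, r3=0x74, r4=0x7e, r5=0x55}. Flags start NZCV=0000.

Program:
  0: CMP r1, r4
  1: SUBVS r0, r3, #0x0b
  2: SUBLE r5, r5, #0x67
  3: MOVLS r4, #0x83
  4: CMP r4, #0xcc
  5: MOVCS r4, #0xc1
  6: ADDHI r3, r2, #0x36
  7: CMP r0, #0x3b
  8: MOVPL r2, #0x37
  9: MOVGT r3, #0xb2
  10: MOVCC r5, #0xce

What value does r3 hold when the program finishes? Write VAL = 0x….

VAL = 0xb2

0: ✓ CMP  NZCV=0011
1: ✓ SUBVS  r0←0x69
2: ✓ SUBLE  r5←0xee
3: · MOVLS
4: ✓ CMP  NZCV=1001
5: · MOVCS
6: · ADDHI
7: ✓ CMP  NZCV=0010
8: ✓ MOVPL  r2←0x37
9: ✓ MOVGT  r3←0xb2
10: · MOVCC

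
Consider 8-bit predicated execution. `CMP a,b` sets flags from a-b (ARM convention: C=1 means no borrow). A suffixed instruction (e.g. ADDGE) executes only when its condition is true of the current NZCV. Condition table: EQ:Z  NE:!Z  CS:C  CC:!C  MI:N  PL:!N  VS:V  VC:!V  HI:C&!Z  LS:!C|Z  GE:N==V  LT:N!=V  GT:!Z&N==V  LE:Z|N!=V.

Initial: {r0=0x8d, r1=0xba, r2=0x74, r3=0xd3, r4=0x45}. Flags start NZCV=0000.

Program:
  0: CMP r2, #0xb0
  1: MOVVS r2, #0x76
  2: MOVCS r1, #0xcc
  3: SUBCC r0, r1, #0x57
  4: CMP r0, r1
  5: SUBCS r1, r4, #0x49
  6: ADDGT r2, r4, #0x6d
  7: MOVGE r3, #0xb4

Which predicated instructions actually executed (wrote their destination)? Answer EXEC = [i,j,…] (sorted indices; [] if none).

[0] flags=1001 → (cmp)
[1] flags=1001 VS?T → r2=0x76
[2] flags=1001 CS?F → skip
[3] flags=1001 CC?T → r0=0x63
[4] flags=1001 → (cmp)
[5] flags=1001 CS?F → skip
[6] flags=1001 GT?T → r2=0xb2
[7] flags=1001 GE?T → r3=0xb4

EXEC = [1,3,6,7]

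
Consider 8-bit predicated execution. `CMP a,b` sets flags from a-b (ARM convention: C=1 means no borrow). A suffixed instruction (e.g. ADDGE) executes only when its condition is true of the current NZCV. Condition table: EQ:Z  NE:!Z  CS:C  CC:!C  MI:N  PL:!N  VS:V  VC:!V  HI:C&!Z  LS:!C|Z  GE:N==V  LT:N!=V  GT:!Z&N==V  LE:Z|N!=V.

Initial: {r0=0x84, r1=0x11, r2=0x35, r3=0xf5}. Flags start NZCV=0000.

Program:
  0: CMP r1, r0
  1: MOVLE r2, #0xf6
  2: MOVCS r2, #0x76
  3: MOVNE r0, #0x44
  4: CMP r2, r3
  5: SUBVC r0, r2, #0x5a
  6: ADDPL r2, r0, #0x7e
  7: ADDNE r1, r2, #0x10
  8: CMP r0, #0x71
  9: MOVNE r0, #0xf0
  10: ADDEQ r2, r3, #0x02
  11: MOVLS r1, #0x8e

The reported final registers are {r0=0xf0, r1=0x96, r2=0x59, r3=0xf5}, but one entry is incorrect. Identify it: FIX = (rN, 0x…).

0: ✓ CMP  NZCV=1001
1: · MOVLE
2: · MOVCS
3: ✓ MOVNE  r0←0x44
4: ✓ CMP  NZCV=0000
5: ✓ SUBVC  r0←0xdb
6: ✓ ADDPL  r2←0x59
7: ✓ ADDNE  r1←0x69
8: ✓ CMP  NZCV=0011
9: ✓ MOVNE  r0←0xf0
10: · ADDEQ
11: · MOVLS

FIX = (r1, 0x69)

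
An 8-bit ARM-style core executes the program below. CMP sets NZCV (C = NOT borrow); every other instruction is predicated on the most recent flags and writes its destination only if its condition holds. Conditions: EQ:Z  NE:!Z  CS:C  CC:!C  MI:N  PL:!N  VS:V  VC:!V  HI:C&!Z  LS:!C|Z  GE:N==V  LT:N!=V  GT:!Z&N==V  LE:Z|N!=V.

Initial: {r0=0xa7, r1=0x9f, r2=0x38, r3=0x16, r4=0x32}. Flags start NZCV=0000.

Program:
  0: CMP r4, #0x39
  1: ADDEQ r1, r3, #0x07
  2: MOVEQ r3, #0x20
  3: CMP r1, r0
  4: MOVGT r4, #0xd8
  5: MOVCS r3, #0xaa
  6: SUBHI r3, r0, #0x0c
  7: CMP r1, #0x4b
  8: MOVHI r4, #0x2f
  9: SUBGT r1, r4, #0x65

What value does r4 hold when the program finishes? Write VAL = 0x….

0: ✓ CMP  NZCV=1000
1: · ADDEQ
2: · MOVEQ
3: ✓ CMP  NZCV=1000
4: · MOVGT
5: · MOVCS
6: · SUBHI
7: ✓ CMP  NZCV=0011
8: ✓ MOVHI  r4←0x2f
9: · SUBGT

VAL = 0x2f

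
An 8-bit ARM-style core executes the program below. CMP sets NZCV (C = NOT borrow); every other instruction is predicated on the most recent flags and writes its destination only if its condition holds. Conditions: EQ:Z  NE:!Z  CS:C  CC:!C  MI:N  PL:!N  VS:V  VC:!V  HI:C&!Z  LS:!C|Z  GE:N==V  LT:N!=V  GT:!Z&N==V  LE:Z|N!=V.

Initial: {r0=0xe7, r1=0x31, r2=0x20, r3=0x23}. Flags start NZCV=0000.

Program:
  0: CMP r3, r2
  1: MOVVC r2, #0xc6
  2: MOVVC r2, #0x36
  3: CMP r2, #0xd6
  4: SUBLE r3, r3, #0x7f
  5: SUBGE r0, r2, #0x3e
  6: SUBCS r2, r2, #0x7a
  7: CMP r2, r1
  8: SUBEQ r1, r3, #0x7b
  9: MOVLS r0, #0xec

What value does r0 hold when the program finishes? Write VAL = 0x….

[0] flags=0010 → (cmp)
[1] flags=0010 VC?T → r2=0xc6
[2] flags=0010 VC?T → r2=0x36
[3] flags=0000 → (cmp)
[4] flags=0000 LE?F → skip
[5] flags=0000 GE?T → r0=0xf8
[6] flags=0000 CS?F → skip
[7] flags=0010 → (cmp)
[8] flags=0010 EQ?F → skip
[9] flags=0010 LS?F → skip

VAL = 0xf8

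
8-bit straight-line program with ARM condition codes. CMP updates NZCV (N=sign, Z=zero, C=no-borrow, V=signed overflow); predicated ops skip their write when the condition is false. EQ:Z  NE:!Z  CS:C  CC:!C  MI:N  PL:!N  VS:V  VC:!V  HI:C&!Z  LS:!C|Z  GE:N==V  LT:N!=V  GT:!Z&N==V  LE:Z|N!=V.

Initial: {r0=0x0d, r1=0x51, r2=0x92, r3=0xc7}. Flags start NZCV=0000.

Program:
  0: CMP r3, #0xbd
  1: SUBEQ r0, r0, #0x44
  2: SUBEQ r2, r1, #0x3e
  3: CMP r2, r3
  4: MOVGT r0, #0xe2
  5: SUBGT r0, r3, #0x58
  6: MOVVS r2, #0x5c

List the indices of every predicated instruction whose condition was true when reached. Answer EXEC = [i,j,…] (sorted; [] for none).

[0] flags=0010 → (cmp)
[1] flags=0010 EQ?F → skip
[2] flags=0010 EQ?F → skip
[3] flags=1000 → (cmp)
[4] flags=1000 GT?F → skip
[5] flags=1000 GT?F → skip
[6] flags=1000 VS?F → skip

EXEC = []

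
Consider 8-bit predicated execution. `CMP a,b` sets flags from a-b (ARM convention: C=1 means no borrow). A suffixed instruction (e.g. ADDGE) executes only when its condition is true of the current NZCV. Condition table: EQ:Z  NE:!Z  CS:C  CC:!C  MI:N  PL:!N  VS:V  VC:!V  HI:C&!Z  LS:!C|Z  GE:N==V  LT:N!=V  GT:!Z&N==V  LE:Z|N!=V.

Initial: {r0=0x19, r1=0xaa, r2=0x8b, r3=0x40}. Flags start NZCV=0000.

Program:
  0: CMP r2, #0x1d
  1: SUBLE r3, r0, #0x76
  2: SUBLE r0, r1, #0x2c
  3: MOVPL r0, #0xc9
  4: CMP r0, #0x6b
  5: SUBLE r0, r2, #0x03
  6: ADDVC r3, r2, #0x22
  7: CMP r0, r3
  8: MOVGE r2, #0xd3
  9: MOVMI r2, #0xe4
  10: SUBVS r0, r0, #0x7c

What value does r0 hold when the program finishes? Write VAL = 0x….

VAL = 0x88

[0] flags=0011 → (cmp)
[1] flags=0011 LE?T → r3=0xa3
[2] flags=0011 LE?T → r0=0x7e
[3] flags=0011 PL?T → r0=0xc9
[4] flags=0011 → (cmp)
[5] flags=0011 LE?T → r0=0x88
[6] flags=0011 VC?F → skip
[7] flags=1000 → (cmp)
[8] flags=1000 GE?F → skip
[9] flags=1000 MI?T → r2=0xe4
[10] flags=1000 VS?F → skip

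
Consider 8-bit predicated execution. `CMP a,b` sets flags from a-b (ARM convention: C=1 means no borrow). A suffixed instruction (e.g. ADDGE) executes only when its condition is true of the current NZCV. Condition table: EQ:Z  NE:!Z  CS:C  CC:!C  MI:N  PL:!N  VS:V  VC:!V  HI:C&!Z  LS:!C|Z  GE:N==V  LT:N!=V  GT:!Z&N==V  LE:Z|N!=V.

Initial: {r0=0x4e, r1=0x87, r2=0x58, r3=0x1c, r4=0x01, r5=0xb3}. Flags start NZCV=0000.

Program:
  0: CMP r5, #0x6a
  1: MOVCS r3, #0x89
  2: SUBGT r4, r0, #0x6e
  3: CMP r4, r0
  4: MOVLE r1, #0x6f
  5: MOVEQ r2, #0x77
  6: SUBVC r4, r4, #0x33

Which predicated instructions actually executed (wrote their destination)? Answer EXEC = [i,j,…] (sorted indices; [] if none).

[0] flags=0011 → (cmp)
[1] flags=0011 CS?T → r3=0x89
[2] flags=0011 GT?F → skip
[3] flags=1000 → (cmp)
[4] flags=1000 LE?T → r1=0x6f
[5] flags=1000 EQ?F → skip
[6] flags=1000 VC?T → r4=0xce

EXEC = [1,4,6]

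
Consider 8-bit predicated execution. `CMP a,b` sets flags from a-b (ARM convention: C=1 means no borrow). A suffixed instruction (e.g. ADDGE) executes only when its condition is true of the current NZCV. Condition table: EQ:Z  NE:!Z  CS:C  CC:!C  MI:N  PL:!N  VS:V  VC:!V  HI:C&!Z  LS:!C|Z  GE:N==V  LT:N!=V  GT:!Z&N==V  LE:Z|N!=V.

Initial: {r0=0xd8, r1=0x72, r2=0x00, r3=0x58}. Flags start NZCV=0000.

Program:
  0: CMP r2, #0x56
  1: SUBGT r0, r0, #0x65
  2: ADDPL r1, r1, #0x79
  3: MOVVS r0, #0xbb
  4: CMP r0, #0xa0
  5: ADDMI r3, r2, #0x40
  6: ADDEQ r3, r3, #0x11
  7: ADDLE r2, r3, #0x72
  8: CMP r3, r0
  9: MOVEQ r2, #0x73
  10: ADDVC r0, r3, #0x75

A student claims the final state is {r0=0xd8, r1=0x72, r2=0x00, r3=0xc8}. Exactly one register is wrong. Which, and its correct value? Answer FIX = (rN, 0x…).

FIX = (r3, 0x58)

[0] flags=1000 → (cmp)
[1] flags=1000 GT?F → skip
[2] flags=1000 PL?F → skip
[3] flags=1000 VS?F → skip
[4] flags=0010 → (cmp)
[5] flags=0010 MI?F → skip
[6] flags=0010 EQ?F → skip
[7] flags=0010 LE?F → skip
[8] flags=1001 → (cmp)
[9] flags=1001 EQ?F → skip
[10] flags=1001 VC?F → skip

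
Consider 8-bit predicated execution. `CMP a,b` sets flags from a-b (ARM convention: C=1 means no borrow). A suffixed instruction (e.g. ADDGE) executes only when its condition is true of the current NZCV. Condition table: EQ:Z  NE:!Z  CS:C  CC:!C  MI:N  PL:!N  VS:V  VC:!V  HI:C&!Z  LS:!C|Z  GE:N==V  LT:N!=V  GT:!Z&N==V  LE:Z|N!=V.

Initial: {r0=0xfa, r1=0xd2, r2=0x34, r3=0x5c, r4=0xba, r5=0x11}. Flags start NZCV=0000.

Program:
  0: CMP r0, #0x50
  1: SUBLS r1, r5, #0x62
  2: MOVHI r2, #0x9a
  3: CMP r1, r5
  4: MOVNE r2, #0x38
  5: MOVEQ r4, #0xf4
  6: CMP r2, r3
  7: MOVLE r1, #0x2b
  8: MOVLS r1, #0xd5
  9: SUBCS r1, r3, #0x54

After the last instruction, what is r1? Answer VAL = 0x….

VAL = 0xd5

0: ✓ CMP  NZCV=1010
1: · SUBLS
2: ✓ MOVHI  r2←0x9a
3: ✓ CMP  NZCV=1010
4: ✓ MOVNE  r2←0x38
5: · MOVEQ
6: ✓ CMP  NZCV=1000
7: ✓ MOVLE  r1←0x2b
8: ✓ MOVLS  r1←0xd5
9: · SUBCS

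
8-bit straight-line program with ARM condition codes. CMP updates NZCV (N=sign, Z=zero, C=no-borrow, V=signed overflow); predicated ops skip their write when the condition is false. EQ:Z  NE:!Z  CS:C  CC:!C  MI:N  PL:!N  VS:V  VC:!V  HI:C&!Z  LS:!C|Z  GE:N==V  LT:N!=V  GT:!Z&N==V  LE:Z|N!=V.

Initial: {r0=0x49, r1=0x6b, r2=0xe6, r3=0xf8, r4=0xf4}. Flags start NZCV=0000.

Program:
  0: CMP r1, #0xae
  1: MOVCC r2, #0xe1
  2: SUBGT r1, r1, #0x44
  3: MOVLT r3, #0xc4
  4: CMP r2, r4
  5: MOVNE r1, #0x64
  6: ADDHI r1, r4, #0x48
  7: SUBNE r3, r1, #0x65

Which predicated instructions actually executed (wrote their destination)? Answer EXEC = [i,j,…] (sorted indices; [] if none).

EXEC = [1,2,5,7]

0: ✓ CMP  NZCV=1001
1: ✓ MOVCC  r2←0xe1
2: ✓ SUBGT  r1←0x27
3: · MOVLT
4: ✓ CMP  NZCV=1000
5: ✓ MOVNE  r1←0x64
6: · ADDHI
7: ✓ SUBNE  r3←0xff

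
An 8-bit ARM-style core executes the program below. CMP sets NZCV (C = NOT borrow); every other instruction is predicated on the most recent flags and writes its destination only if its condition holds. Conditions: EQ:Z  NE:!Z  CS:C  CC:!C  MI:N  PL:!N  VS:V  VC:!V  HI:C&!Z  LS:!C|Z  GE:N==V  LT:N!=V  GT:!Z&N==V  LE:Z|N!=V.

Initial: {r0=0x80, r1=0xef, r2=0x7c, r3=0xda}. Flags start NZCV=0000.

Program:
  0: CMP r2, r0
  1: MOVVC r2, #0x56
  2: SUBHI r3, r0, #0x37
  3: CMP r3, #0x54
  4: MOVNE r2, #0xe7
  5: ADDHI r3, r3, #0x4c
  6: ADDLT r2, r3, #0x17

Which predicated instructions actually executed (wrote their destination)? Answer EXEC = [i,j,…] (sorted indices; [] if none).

[0] flags=1001 → (cmp)
[1] flags=1001 VC?F → skip
[2] flags=1001 HI?F → skip
[3] flags=1010 → (cmp)
[4] flags=1010 NE?T → r2=0xe7
[5] flags=1010 HI?T → r3=0x26
[6] flags=1010 LT?T → r2=0x3d

EXEC = [4,5,6]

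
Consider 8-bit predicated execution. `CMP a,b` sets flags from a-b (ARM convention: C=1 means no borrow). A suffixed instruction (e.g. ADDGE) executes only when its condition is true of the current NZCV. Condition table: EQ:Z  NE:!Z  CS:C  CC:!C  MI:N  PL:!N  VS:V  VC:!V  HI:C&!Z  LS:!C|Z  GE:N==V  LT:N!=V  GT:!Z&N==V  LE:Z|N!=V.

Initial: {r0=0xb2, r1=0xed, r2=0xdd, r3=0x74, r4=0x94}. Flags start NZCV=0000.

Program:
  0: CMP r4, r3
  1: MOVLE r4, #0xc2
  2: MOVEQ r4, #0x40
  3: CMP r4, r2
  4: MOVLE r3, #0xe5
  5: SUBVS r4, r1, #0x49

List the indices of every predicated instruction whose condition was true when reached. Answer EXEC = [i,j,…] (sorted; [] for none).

EXEC = [1,4]

[0] flags=0011 → (cmp)
[1] flags=0011 LE?T → r4=0xc2
[2] flags=0011 EQ?F → skip
[3] flags=1000 → (cmp)
[4] flags=1000 LE?T → r3=0xe5
[5] flags=1000 VS?F → skip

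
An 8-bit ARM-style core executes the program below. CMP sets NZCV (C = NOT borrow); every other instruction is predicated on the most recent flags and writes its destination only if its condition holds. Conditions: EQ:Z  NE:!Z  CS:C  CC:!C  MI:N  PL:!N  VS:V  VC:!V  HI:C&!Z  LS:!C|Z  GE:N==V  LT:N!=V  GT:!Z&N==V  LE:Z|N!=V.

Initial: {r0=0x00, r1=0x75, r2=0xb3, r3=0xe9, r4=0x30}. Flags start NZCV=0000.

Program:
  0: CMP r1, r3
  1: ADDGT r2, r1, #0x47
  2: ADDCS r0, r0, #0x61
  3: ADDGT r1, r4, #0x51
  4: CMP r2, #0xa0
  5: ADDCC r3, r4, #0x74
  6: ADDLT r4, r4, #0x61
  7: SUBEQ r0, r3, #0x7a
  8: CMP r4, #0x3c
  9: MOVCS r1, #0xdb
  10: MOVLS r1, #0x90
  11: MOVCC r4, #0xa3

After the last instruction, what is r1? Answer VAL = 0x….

0: ✓ CMP  NZCV=1001
1: ✓ ADDGT  r2←0xbc
2: · ADDCS
3: ✓ ADDGT  r1←0x81
4: ✓ CMP  NZCV=0010
5: · ADDCC
6: · ADDLT
7: · SUBEQ
8: ✓ CMP  NZCV=1000
9: · MOVCS
10: ✓ MOVLS  r1←0x90
11: ✓ MOVCC  r4←0xa3

VAL = 0x90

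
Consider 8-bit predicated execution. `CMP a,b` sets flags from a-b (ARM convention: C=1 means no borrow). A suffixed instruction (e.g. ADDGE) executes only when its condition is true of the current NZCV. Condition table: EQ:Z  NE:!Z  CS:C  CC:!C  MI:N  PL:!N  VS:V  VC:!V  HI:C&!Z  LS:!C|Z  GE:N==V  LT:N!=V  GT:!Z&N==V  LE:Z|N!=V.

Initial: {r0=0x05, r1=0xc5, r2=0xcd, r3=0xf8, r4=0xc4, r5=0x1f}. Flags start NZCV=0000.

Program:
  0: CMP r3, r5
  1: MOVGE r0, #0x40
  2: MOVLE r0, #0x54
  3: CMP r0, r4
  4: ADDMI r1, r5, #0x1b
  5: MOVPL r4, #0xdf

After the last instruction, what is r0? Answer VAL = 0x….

VAL = 0x54

0: ✓ CMP  NZCV=1010
1: · MOVGE
2: ✓ MOVLE  r0←0x54
3: ✓ CMP  NZCV=1001
4: ✓ ADDMI  r1←0x3a
5: · MOVPL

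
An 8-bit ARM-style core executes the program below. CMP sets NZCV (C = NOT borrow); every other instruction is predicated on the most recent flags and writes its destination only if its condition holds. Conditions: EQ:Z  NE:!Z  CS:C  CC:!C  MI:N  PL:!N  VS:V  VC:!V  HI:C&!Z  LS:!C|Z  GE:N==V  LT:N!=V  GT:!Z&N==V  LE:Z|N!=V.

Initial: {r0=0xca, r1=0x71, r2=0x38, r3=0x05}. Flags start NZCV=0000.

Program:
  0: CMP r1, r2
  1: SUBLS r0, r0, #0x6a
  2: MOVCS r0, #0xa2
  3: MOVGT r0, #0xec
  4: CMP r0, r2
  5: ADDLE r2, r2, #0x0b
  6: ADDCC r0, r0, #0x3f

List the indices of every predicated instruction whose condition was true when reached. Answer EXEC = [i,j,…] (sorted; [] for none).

EXEC = [2,3,5]

[0] flags=0010 → (cmp)
[1] flags=0010 LS?F → skip
[2] flags=0010 CS?T → r0=0xa2
[3] flags=0010 GT?T → r0=0xec
[4] flags=1010 → (cmp)
[5] flags=1010 LE?T → r2=0x43
[6] flags=1010 CC?F → skip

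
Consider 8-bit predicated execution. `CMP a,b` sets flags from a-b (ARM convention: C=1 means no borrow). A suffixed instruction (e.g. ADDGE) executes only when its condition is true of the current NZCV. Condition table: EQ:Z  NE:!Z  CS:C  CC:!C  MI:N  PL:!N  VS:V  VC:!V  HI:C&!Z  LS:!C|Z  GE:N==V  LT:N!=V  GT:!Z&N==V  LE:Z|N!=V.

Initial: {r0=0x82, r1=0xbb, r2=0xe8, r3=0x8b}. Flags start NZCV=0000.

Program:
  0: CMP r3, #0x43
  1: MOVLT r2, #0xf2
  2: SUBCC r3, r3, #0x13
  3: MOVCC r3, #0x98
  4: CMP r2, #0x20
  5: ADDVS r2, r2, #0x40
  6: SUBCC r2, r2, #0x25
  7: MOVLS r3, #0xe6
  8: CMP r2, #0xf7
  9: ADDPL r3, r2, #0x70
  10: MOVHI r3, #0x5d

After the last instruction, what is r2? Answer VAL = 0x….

[0] flags=0011 → (cmp)
[1] flags=0011 LT?T → r2=0xf2
[2] flags=0011 CC?F → skip
[3] flags=0011 CC?F → skip
[4] flags=1010 → (cmp)
[5] flags=1010 VS?F → skip
[6] flags=1010 CC?F → skip
[7] flags=1010 LS?F → skip
[8] flags=1000 → (cmp)
[9] flags=1000 PL?F → skip
[10] flags=1000 HI?F → skip

VAL = 0xf2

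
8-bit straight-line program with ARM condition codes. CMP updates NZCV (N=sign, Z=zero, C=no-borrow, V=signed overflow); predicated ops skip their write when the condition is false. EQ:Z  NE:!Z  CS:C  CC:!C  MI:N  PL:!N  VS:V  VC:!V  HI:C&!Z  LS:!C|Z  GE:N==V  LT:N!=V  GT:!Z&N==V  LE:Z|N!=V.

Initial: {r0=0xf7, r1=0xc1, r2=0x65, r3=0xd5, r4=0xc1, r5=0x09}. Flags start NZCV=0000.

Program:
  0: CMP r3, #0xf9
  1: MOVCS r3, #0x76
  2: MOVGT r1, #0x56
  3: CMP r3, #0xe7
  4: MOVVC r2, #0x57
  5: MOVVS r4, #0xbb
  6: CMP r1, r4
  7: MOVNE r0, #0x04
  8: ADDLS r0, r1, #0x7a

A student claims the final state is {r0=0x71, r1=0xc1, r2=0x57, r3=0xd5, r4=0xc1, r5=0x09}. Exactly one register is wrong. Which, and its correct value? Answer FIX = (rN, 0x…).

0: ✓ CMP  NZCV=1000
1: · MOVCS
2: · MOVGT
3: ✓ CMP  NZCV=1000
4: ✓ MOVVC  r2←0x57
5: · MOVVS
6: ✓ CMP  NZCV=0110
7: · MOVNE
8: ✓ ADDLS  r0←0x3b

FIX = (r0, 0x3b)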